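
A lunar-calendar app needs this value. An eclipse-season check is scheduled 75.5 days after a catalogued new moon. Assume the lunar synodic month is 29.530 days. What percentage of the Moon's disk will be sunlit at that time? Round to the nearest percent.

75.5 d spans 2 complete synodic months (2 × 29.530 = 59.06 d) plus 16.44 d.
Phase angle: θ = 360°·(16.44 d)/(29.530 d) = 200.4°.
Illuminated fraction = (1 − cos 200.4°)/2 = (1 − (-0.937))/2 ≈ 0.969, so 97%.

97%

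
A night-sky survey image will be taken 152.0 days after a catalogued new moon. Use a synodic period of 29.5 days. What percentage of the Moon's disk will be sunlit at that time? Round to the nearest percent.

21%

152.0/29.5 = 5.153 lunations, so 5 complete cycles and 4.50 d into the next.
Elongation θ = 360° × 4.50/29.5 ≈ 54.9°.
cos 54.9° = 0.575, so f = (1 − 0.575)/2 = 0.213, so 21%.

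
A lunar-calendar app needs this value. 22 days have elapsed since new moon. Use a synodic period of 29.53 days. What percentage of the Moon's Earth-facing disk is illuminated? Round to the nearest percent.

Phase angle: θ = 360°·(22 d)/(29.53 d) = 268.2°.
cos 268.2° = (-0.031), so f = (1 − (-0.031))/2 = 0.516, so 52%.

52%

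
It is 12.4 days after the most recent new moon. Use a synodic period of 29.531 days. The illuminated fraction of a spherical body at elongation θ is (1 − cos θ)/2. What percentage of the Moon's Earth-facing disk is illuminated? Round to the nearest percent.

94%

Phase angle: θ = 360°·(12.4 d)/(29.531 d) = 151.2°.
With cos θ = (-0.876), the lit fraction is (1 − (-0.876))/2 ≈ 0.938, so 94%.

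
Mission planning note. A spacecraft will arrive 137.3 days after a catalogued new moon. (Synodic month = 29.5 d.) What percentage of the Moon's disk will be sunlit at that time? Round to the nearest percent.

137.3/29.5 = 4.654 lunations, so 4 complete cycles and 19.30 d into the next.
Elongation θ = 360° × 19.30/29.5 ≈ 235.5°.
With cos θ = (-0.566), the lit fraction is (1 − (-0.566))/2 ≈ 0.783, so 78%.

78%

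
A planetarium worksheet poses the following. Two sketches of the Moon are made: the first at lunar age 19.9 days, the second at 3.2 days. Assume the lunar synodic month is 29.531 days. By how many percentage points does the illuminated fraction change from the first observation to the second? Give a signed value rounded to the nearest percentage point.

First observation: θ = 360°·19.9/29.531 = 242.6°, so f = 0.730.
Second observation: θ = 39.0°, f = 0.111.
Δf = 0.111 − 0.730 = -0.619, i.e. -62 pp.

-62 pp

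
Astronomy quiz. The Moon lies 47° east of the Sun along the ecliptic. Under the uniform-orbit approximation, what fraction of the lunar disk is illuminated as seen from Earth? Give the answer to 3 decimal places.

0.159

f = (1 − cos 47°)/2 = (1 − 0.682)/2 ≈ 0.159.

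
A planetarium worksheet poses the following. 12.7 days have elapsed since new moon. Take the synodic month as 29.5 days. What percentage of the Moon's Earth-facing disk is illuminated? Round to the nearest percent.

Phase angle: θ = 360°·(12.7 d)/(29.5 d) = 155.0°.
cos 155.0° = (-0.906), so f = (1 − (-0.906))/2 = 0.953, so 95%.

95%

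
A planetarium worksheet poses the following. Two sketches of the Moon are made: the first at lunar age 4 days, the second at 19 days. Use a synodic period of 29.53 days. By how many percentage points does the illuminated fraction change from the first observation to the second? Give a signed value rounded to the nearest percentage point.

+64 percentage points

θ₁ = 360° × 4/29.53 = 48.8°, f₁ = (1 − cos θ₁)/2 = 0.170.
θ₂ = 360° × 19/29.53 = 231.6°, f₂ = (1 − cos θ₂)/2 = 0.810.
Change = f₂ − f₁ = +0.640 → +64 percentage points.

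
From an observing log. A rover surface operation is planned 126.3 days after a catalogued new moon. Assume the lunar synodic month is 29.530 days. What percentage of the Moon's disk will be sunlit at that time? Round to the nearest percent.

126.3/29.530 = 4.277 lunations, so 4 complete cycles and 8.18 d into the next.
Phase angle: θ = 360°·(8.18 d)/(29.530 d) = 99.7°.
With cos θ = (-0.169), the lit fraction is (1 − (-0.169))/2 ≈ 0.584, so 58%.

58%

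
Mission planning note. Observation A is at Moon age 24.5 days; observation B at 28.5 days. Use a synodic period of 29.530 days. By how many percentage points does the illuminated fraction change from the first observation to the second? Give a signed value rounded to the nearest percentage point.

-25 percentage points

First observation: θ = 360°·24.5/29.530 = 298.7°, so f = 0.260.
Second observation: θ = 347.4°, f = 0.012.
Δf = 0.012 − 0.260 = -0.248, i.e. -25 pp.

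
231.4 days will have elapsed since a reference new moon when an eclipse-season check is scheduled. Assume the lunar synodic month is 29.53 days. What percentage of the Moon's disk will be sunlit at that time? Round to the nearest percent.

24%

231.4 d spans 7 complete synodic months (7 × 29.53 = 206.71 d) plus 24.69 d.
The Moon has covered 24.69/29.53 of its cycle, so θ ≈ 360° × 24.69/29.53 = 301.0°.
With cos θ = 0.515, the lit fraction is (1 − 0.515)/2 ≈ 0.243, so 24%.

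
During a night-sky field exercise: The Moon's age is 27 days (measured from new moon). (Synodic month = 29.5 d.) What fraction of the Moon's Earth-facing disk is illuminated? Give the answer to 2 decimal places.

The Moon has covered 27/29.5 of its cycle, so θ ≈ 360° × 27/29.5 = 329.5°.
With cos θ = 0.862, the lit fraction is (1 − 0.862)/2 ≈ 0.069.

0.07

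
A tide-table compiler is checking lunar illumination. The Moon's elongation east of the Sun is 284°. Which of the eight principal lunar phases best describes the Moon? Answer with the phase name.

284° lies in the last quarter sector of the 8-phase cycle.

last quarter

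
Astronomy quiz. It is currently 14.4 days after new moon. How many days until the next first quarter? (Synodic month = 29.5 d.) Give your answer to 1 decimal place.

First quarter occurs at elongation 90°, i.e. at age 29.5 × 90/360 = 7.375 d.
Already past this cycle's first quarter; the next is at 7.375 + 29.5 = 36.875 d, so 36.875 − 14.4 = 22.475 days.

22.5 days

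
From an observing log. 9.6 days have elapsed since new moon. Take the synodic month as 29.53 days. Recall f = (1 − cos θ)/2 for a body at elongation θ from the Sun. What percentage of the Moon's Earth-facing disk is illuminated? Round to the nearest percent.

73%

Elongation θ = 360° × 9.6/29.53 ≈ 117.0°.
Illuminated fraction = (1 − cos 117.0°)/2 = (1 − (-0.455))/2 ≈ 0.727, so 73%.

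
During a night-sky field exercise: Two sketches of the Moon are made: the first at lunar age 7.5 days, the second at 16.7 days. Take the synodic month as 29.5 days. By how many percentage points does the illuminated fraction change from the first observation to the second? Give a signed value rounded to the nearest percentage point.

θ₁ = 360° × 7.5/29.5 = 91.5°, f₁ = (1 − cos θ₁)/2 = 0.513.
θ₂ = 360° × 16.7/29.5 = 203.8°, f₂ = (1 − cos θ₂)/2 = 0.957.
Change = f₂ − f₁ = +0.444 → +44 percentage points.

+44 pp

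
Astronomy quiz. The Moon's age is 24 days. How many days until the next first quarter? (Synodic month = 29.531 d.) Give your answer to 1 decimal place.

First quarter is 0.25 of the way through the cycle: age 0.25 × 29.531 = 7.383 d.
This lunation's first quarter (7.383 d) has passed, so add one period: 36.914 − 24 = 12.914 days.

12.9 days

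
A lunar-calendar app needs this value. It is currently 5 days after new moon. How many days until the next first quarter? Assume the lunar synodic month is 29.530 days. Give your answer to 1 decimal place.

2.4 days

First quarter is 0.25 of the way through the cycle: age 0.25 × 29.530 = 7.383 d.
That is 7.383 − 5 = 2.383 days ahead.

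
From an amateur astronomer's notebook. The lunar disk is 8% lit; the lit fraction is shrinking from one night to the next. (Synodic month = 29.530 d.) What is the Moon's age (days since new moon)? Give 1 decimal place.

From f = (1 − cos θ)/2: cos θ = 1 − 2×0.08 = 0.840; arccos → 32.9°.
A waning Moon lies in 180°–360°, so θ = 360° − 32.9° = 327.1°.
At 360°/29.530 d per day, 327.1° corresponds to 26.83 days.

26.8 days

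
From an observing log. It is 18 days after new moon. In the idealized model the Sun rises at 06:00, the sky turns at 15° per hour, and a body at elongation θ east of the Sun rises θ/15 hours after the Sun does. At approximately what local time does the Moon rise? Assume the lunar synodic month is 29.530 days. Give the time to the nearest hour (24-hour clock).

21:00

Elongation θ = 360° × 18/29.530 ≈ 219.4°.
At 15° of sky rotation per hour, 219.4° corresponds to a 14.63 h lag.
06:00 + 14.63 h ≈ 20:38 → 21:00 to the nearest hour.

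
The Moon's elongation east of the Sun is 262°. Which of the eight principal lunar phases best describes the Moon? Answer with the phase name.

The last quarter sector spans roughly 248°–292°; 262° falls inside it.

last quarter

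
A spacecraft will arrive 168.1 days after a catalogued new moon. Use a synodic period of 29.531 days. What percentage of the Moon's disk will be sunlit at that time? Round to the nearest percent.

168.1/29.531 = 5.692 lunations, so 5 complete cycles and 20.44 d into the next.
Elongation θ = 360° × 20.44/29.531 ≈ 249.2°.
With cos θ = (-0.355), the lit fraction is (1 − (-0.355))/2 ≈ 0.677, so 68%.

68%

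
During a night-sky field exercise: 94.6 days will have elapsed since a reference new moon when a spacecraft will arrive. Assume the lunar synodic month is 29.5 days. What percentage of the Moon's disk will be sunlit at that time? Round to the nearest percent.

94.6 d spans 3 complete synodic months (3 × 29.5 = 88.50 d) plus 6.10 d.
The Moon has covered 6.10/29.5 of its cycle, so θ ≈ 360° × 6.10/29.5 = 74.4°.
Illuminated fraction = (1 − cos 74.4°)/2 = (1 − 0.268)/2 ≈ 0.366, so 37%.

37%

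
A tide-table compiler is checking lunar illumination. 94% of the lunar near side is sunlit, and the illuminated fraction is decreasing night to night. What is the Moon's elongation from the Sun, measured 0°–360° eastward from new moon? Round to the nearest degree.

208°

From f = (1 − cos θ)/2: cos θ = 1 − 2×0.94 = -0.880; arccos → 151.6°.
Waning ⇒ past full, so θ = 360° − 151.6° = 208.4°.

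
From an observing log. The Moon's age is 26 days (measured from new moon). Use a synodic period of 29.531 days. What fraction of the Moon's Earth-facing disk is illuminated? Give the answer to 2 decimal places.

0.13

The Moon has covered 26/29.531 of its cycle, so θ ≈ 360° × 26/29.531 = 317.0°.
With cos θ = 0.731, the lit fraction is (1 − 0.731)/2 ≈ 0.135.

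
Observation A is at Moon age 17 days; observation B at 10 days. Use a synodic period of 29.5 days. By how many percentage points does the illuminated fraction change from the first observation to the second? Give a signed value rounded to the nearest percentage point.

First observation: θ = 360°·17/29.5 = 207.5°, so f = 0.944.
Second observation: θ = 122.0°, f = 0.765.
Δf = 0.765 − 0.944 = -0.178, i.e. -18 pp.

-18 pp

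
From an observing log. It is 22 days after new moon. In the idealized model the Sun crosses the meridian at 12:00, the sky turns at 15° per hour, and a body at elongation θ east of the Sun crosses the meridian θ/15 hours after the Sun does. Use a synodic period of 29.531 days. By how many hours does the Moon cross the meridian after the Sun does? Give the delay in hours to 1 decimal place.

17.9 h

Elongation θ = 360° × 22/29.531 ≈ 268.2°.
Delay after the Sun = 268.2° / (15°/h) ≈ 17.88 h.
So the Moon crosses the meridian 17.88 h after the Sun.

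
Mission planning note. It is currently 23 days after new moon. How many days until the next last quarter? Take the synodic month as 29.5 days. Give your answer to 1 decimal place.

Last quarter is 0.75 of the way through the cycle: age 0.75 × 29.5 = 22.125 d.
This lunation's last quarter (22.125 d) has passed, so add one period: 51.625 − 23 = 28.625 days.

28.6 days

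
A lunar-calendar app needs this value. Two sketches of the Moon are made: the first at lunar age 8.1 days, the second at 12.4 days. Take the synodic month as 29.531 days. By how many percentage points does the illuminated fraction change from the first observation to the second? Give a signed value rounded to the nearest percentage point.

+36 pp

First observation: θ = 360°·8.1/29.531 = 98.7°, so f = 0.576.
Second observation: θ = 151.2°, f = 0.938.
Δf = 0.938 − 0.576 = +0.362, i.e. +36 pp.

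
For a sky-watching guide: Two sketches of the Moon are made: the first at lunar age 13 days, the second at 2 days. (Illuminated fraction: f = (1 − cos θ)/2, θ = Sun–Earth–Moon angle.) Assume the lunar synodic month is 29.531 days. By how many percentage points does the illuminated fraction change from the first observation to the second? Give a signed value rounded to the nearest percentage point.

-92 pp

First observation: θ = 360°·13/29.531 = 158.5°, so f = 0.965.
Second observation: θ = 24.4°, f = 0.045.
Δf = 0.045 − 0.965 = -0.921, i.e. -92 pp.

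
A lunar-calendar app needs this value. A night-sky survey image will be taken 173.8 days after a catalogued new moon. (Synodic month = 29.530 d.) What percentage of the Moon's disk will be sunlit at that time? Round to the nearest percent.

12%

173.8 d spans 5 complete synodic months (5 × 29.530 = 147.65 d) plus 26.15 d.
Elongation θ = 360° × 26.15/29.530 ≈ 318.8°.
Illuminated fraction = (1 − cos 318.8°)/2 = (1 − 0.752)/2 ≈ 0.124, so 12%.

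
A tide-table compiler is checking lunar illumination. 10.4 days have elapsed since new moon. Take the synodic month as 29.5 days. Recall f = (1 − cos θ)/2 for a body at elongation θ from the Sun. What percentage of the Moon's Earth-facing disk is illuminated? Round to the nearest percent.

The Moon has covered 10.4/29.5 of its cycle, so θ ≈ 360° × 10.4/29.5 = 126.9°.
Illuminated fraction = (1 − cos 126.9°)/2 = (1 − (-0.601))/2 ≈ 0.800, so 80%.

80%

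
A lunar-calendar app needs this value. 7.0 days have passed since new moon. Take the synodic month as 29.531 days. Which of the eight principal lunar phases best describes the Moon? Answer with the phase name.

At 7.0/29.531 of the cycle, θ ≈ 85° — the first quarter range.

first quarter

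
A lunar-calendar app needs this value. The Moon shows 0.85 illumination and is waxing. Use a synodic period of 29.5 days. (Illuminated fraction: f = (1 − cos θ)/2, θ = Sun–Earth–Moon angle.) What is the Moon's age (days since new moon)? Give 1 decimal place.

From f = (1 − cos θ)/2: cos θ = 1 − 2×0.85 = -0.700; arccos → 134.4°.
Waxing ⇒ before full, so θ = 134.4°.
At 360°/29.5 d per day, 134.4° corresponds to 11.02 days.

11.0 days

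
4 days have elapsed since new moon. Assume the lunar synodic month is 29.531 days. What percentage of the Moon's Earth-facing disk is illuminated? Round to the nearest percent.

17%

Phase angle: θ = 360°·(4 d)/(29.531 d) = 48.8°.
Illuminated fraction = (1 − cos 48.8°)/2 = (1 − 0.659)/2 ≈ 0.170, so 17%.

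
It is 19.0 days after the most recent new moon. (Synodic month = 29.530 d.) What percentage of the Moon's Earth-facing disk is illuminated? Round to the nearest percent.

81%

Elongation θ = 360° × 19.0/29.530 ≈ 231.6°.
Illuminated fraction = (1 − cos 231.6°)/2 = (1 − (-0.621))/2 ≈ 0.810, so 81%.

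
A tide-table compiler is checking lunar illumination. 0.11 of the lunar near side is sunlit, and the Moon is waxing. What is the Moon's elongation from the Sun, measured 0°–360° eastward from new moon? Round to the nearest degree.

From f = (1 − cos θ)/2: cos θ = 1 − 2×0.11 = 0.780; arccos → 38.7°.
Before full moon the principal value applies: θ = 38.7°.

39°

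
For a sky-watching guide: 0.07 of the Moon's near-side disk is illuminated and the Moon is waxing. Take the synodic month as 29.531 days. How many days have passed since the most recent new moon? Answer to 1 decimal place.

2.5 days

cos θ = 1 − 2f = 0.860, giving a principal value of 30.7°.
Before full moon the principal value applies: θ = 30.7°.
That fraction of the synodic month is 30.7/360 × 29.531 d ≈ 2.52 d.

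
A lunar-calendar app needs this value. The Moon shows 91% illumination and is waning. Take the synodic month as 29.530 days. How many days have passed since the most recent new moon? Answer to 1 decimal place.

cos θ = 1 − 2f = -0.820, giving a principal value of 145.1°.
A waning Moon lies in 180°–360°, so θ = 360° − 145.1° = 214.9°.
At 360°/29.530 d per day, 214.9° corresponds to 17.63 days.

17.6 days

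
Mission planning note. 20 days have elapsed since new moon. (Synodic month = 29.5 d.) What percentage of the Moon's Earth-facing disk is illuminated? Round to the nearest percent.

72%

The Moon has covered 20/29.5 of its cycle, so θ ≈ 360° × 20/29.5 = 244.1°.
cos 244.1° = (-0.437), so f = (1 − (-0.437))/2 = 0.719, so 72%.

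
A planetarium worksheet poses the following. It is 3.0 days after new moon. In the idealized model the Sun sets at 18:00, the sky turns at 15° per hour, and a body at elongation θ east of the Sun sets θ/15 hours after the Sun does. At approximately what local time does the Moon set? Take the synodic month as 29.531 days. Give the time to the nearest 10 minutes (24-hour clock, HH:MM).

20:30

The Moon has covered 3.0/29.531 of its cycle, so θ ≈ 360° × 3.0/29.531 = 36.6°.
The Moon trails the Sun by θ/15 = 36.6/15 ≈ 2.44 hours.
18:00 + 2.438 h ≈ 20:26 → 20:30 to the nearest ten minutes.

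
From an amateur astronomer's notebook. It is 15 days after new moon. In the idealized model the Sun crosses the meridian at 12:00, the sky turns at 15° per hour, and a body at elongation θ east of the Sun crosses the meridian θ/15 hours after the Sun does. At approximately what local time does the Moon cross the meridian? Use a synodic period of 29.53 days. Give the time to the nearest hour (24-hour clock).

The Moon has covered 15/29.53 of its cycle, so θ ≈ 360° × 15/29.53 = 182.9°.
Delay after the Sun = 182.9° / (15°/h) ≈ 12.19 h.
12:00 + 12.19 h ≈ 00:11 → 00:00 to the nearest hour.

00:00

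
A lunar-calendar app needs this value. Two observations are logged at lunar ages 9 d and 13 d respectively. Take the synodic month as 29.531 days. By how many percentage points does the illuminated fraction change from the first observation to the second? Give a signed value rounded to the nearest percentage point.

First observation: θ = 360°·9/29.531 = 109.7°, so f = 0.669.
Second observation: θ = 158.5°, f = 0.965.
Δf = 0.965 − 0.669 = +0.296, i.e. +30 pp.

+30 percentage points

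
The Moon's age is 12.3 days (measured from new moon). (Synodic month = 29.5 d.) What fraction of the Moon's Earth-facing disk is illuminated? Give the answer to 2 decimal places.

0.93

Phase angle: θ = 360°·(12.3 d)/(29.5 d) = 150.1°.
Illuminated fraction = (1 − cos 150.1°)/2 = (1 − (-0.867))/2 ≈ 0.933.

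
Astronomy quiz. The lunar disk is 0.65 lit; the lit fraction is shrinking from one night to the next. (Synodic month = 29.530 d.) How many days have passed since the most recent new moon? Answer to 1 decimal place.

20.7 days

Invert f = (1 − cos θ)/2 to get cos θ = 1 − 2(0.65) = -0.300, hence θ₀ = arccos -0.300 = 107.5°.
Waning ⇒ past full, so θ = 360° − 107.5° = 252.5°.
Age = 29.530 × 252.5°/360° ≈ 20.72 days.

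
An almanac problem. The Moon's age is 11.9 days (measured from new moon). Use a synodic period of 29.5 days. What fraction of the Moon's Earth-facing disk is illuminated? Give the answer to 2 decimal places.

0.91

Phase angle: θ = 360°·(11.9 d)/(29.5 d) = 145.2°.
Illuminated fraction = (1 − cos 145.2°)/2 = (1 − (-0.821))/2 ≈ 0.911.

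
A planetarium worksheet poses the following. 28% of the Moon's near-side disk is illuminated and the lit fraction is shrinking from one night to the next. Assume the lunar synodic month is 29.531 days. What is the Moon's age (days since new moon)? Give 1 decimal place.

From f = (1 − cos θ)/2: cos θ = 1 − 2×0.28 = 0.440; arccos → 63.9°.
Since the Moon is past full (waning), take the reflex angle: θ = 360° − 63.9° = 296.1°.
At 360°/29.531 d per day, 296.1° corresponds to 24.29 days.

24.3 days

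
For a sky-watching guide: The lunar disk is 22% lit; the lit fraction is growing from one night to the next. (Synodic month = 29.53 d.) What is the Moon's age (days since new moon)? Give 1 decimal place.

4.6 days

cos θ = 1 − 2f = 0.560, giving a principal value of 55.9°.
Before full moon the principal value applies: θ = 55.9°.
At 360°/29.53 d per day, 55.9° corresponds to 4.59 days.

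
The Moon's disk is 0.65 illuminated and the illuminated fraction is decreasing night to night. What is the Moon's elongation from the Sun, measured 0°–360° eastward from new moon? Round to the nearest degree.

From f = (1 − cos θ)/2: cos θ = 1 − 2×0.65 = -0.300; arccos → 107.5°.
A waning Moon lies in 180°–360°, so θ = 360° − 107.5° = 252.5°.

253°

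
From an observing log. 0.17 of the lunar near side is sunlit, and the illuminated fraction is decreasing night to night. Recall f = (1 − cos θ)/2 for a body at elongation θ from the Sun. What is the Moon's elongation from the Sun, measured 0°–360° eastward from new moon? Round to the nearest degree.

311°

Invert f = (1 − cos θ)/2 to get cos θ = 1 − 2(0.17) = 0.660, hence θ₀ = arccos 0.660 = 48.7°.
A waning Moon lies in 180°–360°, so θ = 360° − 48.7° = 311.3°.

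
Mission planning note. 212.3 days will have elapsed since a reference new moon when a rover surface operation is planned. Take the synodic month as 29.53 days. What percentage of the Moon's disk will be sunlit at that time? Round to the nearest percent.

Reduce mod P: 212.3 − 7×29.53 = 5.59 d into the current lunation.
The Moon has covered 5.59/29.53 of its cycle, so θ ≈ 360° × 5.59/29.53 = 68.1°.
With cos θ = 0.372, the lit fraction is (1 − 0.372)/2 ≈ 0.314, so 31%.

31%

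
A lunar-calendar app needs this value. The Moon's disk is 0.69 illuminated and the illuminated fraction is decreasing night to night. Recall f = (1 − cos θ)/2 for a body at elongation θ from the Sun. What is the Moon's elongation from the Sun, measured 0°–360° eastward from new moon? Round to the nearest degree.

248°

From f = (1 − cos θ)/2: cos θ = 1 − 2×0.69 = -0.380; arccos → 112.3°.
A waning Moon lies in 180°–360°, so θ = 360° − 112.3° = 247.7°.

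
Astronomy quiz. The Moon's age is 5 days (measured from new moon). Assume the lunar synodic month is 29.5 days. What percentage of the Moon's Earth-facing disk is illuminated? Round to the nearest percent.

26%

The Moon has covered 5/29.5 of its cycle, so θ ≈ 360° × 5/29.5 = 61.0°.
cos 61.0° = 0.485, so f = (1 − 0.485)/2 = 0.258, so 26%.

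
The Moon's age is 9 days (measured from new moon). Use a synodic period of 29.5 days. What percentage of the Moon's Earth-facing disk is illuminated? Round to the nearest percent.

Phase angle: θ = 360°·(9 d)/(29.5 d) = 109.8°.
With cos θ = (-0.339), the lit fraction is (1 − (-0.339))/2 ≈ 0.670, so 67%.

67%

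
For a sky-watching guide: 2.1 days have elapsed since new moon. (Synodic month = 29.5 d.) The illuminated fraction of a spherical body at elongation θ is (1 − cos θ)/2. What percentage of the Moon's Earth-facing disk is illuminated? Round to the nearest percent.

Elongation θ = 360° × 2.1/29.5 ≈ 25.6°.
With cos θ = 0.902, the lit fraction is (1 − 0.902)/2 ≈ 0.049, so 5%.

5%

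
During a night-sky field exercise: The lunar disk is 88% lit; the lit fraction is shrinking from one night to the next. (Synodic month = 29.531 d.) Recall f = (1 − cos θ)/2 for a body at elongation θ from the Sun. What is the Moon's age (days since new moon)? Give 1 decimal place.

cos θ = 1 − 2f = -0.760, giving a principal value of 139.5°.
A waning Moon lies in 180°–360°, so θ = 360° − 139.5° = 220.5°.
At 360°/29.531 d per day, 220.5° corresponds to 18.09 days.

18.1 days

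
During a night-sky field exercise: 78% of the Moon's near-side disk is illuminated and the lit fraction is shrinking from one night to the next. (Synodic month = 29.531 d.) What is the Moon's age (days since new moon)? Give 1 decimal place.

19.4 days

From f = (1 − cos θ)/2: cos θ = 1 − 2×0.78 = -0.560; arccos → 124.1°.
Since the Moon is past full (waning), take the reflex angle: θ = 360° − 124.1° = 235.9°.
At 360°/29.531 d per day, 235.9° corresponds to 19.35 days.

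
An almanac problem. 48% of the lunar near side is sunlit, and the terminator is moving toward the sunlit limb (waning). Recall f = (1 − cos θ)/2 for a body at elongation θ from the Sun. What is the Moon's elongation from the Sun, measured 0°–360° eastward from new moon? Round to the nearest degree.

272°

From f = (1 − cos θ)/2: cos θ = 1 − 2×0.48 = 0.040; arccos → 87.7°.
A waning Moon lies in 180°–360°, so θ = 360° − 87.7° = 272.3°.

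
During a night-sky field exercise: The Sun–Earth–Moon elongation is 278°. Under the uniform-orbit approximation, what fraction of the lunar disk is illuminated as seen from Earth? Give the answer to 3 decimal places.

f = (1 − cos 278°)/2 = (1 − 0.139)/2 ≈ 0.430.

0.430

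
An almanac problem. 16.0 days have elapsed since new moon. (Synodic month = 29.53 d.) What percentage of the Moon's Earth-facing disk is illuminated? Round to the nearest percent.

98%

Elongation θ = 360° × 16.0/29.53 ≈ 195.1°.
cos 195.1° = (-0.966), so f = (1 − (-0.966))/2 = 0.983, so 98%.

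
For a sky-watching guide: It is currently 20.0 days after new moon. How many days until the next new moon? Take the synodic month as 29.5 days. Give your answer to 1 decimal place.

One full lunation from the last new moon is 29.5 d; remaining = 29.5 − 20.0 = 9.500 d.

9.5 days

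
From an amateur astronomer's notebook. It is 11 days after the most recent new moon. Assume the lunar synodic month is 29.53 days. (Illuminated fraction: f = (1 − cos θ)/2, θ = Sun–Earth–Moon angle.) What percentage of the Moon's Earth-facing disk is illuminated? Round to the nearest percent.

Phase angle: θ = 360°·(11 d)/(29.53 d) = 134.1°.
cos 134.1° = (-0.696), so f = (1 − (-0.696))/2 = 0.848, so 85%.

85%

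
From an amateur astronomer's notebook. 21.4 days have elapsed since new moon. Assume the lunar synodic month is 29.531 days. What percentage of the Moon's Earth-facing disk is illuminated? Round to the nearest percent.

Elongation θ = 360° × 21.4/29.531 ≈ 260.9°.
Illuminated fraction = (1 − cos 260.9°)/2 = (1 − (-0.159))/2 ≈ 0.579, so 58%.

58%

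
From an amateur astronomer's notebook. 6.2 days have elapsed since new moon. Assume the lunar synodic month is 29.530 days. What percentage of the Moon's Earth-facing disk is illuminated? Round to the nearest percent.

38%

Elongation θ = 360° × 6.2/29.530 ≈ 75.6°.
Illuminated fraction = (1 − cos 75.6°)/2 = (1 − 0.249)/2 ≈ 0.376, so 38%.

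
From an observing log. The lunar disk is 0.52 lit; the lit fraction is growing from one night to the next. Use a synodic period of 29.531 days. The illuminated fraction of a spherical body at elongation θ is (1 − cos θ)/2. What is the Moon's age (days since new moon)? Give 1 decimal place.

cos θ = 1 − 2f = -0.040, giving a principal value of 92.3°.
The Moon is waxing (0°–180°), so θ = 92.3° directly.
Age = 29.531 × 92.3°/360° ≈ 7.57 days.

7.6 days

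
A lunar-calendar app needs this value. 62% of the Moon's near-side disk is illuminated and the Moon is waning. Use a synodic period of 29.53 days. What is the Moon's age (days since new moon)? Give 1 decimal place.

21.0 days

Invert f = (1 − cos θ)/2 to get cos θ = 1 − 2(0.62) = -0.240, hence θ₀ = arccos -0.240 = 103.9°.
Since the Moon is past full (waning), take the reflex angle: θ = 360° − 103.9° = 256.1°.
Age = 29.53 × 256.1°/360° ≈ 21.01 days.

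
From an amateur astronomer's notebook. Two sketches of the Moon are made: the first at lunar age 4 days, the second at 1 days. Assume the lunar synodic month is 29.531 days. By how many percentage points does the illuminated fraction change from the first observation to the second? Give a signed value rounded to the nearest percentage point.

θ₁ = 360° × 4/29.531 = 48.8°, f₁ = (1 − cos θ₁)/2 = 0.170.
θ₂ = 360° × 1/29.531 = 12.2°, f₂ = (1 − cos θ₂)/2 = 0.011.
Change = f₂ − f₁ = -0.159 → -16 percentage points.

-16 percentage points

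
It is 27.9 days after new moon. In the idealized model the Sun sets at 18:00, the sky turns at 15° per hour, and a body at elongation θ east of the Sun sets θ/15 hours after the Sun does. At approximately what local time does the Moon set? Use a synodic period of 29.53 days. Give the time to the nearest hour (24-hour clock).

Elongation θ = 360° × 27.9/29.53 ≈ 340.1°.
The Moon trails the Sun by θ/15 = 340.1/15 ≈ 22.68 hours.
18:00 + 22.68 h ≈ 16:41 → 17:00 to the nearest hour.

17:00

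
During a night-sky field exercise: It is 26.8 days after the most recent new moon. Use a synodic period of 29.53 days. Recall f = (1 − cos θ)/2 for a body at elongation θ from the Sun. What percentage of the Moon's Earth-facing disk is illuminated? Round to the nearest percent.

8%

Phase angle: θ = 360°·(26.8 d)/(29.53 d) = 326.7°.
cos 326.7° = 0.836, so f = (1 − 0.836)/2 = 0.082, so 8%.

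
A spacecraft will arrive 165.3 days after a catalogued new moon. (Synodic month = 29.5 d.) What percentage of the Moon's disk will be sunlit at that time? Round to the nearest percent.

165.3 d spans 5 complete synodic months (5 × 29.5 = 147.50 d) plus 17.80 d.
Elongation θ = 360° × 17.80/29.5 ≈ 217.2°.
Illuminated fraction = (1 − cos 217.2°)/2 = (1 − (-0.796))/2 ≈ 0.898, so 90%.

90%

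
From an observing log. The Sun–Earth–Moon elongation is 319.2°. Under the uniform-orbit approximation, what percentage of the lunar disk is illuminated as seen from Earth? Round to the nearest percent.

Half-versine of 319.2°: (1 − 0.757)/2 = 0.122, i.e. 12%.

12%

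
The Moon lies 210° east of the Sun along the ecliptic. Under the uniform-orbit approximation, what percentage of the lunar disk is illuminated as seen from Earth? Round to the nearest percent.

93%

f = (1 − cos 210°)/2 = (1 − (-0.866))/2 ≈ 0.933, i.e. 93%.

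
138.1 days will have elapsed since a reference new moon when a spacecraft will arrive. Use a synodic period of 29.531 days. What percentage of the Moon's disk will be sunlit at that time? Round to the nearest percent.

72%

Reduce mod P: 138.1 − 4×29.531 = 19.98 d into the current lunation.
The Moon has covered 19.98/29.531 of its cycle, so θ ≈ 360° × 19.98/29.531 = 243.5°.
Illuminated fraction = (1 − cos 243.5°)/2 = (1 − (-0.446))/2 ≈ 0.723, so 72%.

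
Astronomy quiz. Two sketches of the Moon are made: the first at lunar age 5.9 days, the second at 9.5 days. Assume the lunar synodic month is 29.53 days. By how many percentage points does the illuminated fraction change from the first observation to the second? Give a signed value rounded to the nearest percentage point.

θ₁ = 360° × 5.9/29.53 = 71.9°, f₁ = (1 − cos θ₁)/2 = 0.345.
θ₂ = 360° × 9.5/29.53 = 115.8°, f₂ = (1 − cos θ₂)/2 = 0.718.
Change = f₂ − f₁ = +0.373 → +37 percentage points.

+37 pp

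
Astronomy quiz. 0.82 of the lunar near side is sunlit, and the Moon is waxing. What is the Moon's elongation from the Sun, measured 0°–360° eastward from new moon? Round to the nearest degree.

cos θ = 1 − 2f = -0.640, giving a principal value of 129.8°.
Waxing ⇒ before full, so θ = 129.8°.

130°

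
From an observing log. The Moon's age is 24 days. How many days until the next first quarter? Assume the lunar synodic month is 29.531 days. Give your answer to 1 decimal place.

First quarter occurs at elongation 90°, i.e. at age 29.531 × 90/360 = 7.383 d.
Already past this cycle's first quarter; the next is at 7.383 + 29.531 = 36.914 d, so 36.914 − 24 = 12.914 days.

12.9 days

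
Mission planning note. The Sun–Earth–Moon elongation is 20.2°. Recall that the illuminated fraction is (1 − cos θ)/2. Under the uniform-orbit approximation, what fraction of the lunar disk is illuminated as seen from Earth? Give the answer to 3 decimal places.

Half-versine of 20.2°: (1 − 0.938)/2 = 0.031.

0.031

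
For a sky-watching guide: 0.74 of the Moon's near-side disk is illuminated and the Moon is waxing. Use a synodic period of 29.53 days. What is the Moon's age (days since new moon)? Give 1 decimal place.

From f = (1 − cos θ)/2: cos θ = 1 − 2×0.74 = -0.480; arccos → 118.7°.
The Moon is waxing (0°–180°), so θ = 118.7° directly.
At 360°/29.53 d per day, 118.7° corresponds to 9.74 days.

9.7 days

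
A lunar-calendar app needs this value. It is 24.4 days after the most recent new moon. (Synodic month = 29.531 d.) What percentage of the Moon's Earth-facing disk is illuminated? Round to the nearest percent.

27%

Phase angle: θ = 360°·(24.4 d)/(29.531 d) = 297.5°.
cos 297.5° = 0.461, so f = (1 − 0.461)/2 = 0.270, so 27%.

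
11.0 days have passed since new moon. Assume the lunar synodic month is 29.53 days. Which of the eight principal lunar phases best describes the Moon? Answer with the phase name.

At 11.0/29.53 of the cycle, θ ≈ 134° — the waxing gibbous range.

waxing gibbous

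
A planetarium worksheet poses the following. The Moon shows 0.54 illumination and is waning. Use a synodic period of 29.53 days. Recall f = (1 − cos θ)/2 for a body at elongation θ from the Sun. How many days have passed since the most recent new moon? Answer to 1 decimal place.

From f = (1 − cos θ)/2: cos θ = 1 − 2×0.54 = -0.080; arccos → 94.6°.
A waning Moon lies in 180°–360°, so θ = 360° − 94.6° = 265.4°.
That fraction of the synodic month is 265.4/360 × 29.53 d ≈ 21.77 d.

21.8 days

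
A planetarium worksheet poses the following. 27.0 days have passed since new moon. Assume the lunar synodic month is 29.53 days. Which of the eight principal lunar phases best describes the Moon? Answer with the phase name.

waning crescent

At 27.0/29.53 of the cycle, θ ≈ 329° — the waning crescent range.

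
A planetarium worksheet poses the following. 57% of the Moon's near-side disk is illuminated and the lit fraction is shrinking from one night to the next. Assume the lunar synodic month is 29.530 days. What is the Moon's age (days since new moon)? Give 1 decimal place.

Invert f = (1 − cos θ)/2 to get cos θ = 1 − 2(0.57) = -0.140, hence θ₀ = arccos -0.140 = 98.0°.
Since the Moon is past full (waning), take the reflex angle: θ = 360° − 98.0° = 262.0°.
Age = 29.530 × 262.0°/360° ≈ 21.49 days.

21.5 days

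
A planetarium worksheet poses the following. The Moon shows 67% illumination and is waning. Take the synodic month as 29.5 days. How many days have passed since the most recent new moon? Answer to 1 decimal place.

20.5 days

Invert f = (1 − cos θ)/2 to get cos θ = 1 − 2(0.67) = -0.340, hence θ₀ = arccos -0.340 = 109.9°.
A waning Moon lies in 180°–360°, so θ = 360° − 109.9° = 250.1°.
At 360°/29.5 d per day, 250.1° corresponds to 20.50 days.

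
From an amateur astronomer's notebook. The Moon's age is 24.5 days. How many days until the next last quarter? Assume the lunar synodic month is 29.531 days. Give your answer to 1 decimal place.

Last quarter occurs at elongation 270°, i.e. at age 29.531 × 270/360 = 22.148 d.
Already past this cycle's last quarter; the next is at 22.148 + 29.531 = 51.679 d, so 51.679 − 24.5 = 27.179 days.

27.2 days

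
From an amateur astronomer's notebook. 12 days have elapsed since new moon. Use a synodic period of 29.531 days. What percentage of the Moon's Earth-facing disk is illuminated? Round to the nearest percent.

92%

Elongation θ = 360° × 12/29.531 ≈ 146.3°.
cos 146.3° = (-0.832), so f = (1 − (-0.832))/2 = 0.916, so 92%.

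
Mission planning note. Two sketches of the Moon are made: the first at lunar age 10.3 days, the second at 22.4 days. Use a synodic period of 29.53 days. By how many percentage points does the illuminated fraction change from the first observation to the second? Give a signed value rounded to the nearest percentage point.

θ₁ = 360° × 10.3/29.53 = 125.6°, f₁ = (1 − cos θ₁)/2 = 0.791.
θ₂ = 360° × 22.4/29.53 = 273.1°, f₂ = (1 − cos θ₂)/2 = 0.473.
Change = f₂ − f₁ = -0.318 → -32 percentage points.

-32 pp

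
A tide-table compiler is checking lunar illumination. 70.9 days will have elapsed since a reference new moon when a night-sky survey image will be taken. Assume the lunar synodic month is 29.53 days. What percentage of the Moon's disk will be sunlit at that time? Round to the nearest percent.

91%

70.9/29.53 = 2.401 lunations, so 2 complete cycles and 11.84 d into the next.
Phase angle: θ = 360°·(11.84 d)/(29.53 d) = 144.3°.
cos 144.3° = (-0.813), so f = (1 − (-0.813))/2 = 0.906, so 91%.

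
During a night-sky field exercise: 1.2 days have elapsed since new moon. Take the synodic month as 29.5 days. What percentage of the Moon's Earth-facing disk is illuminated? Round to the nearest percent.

The Moon has covered 1.2/29.5 of its cycle, so θ ≈ 360° × 1.2/29.5 = 14.6°.
With cos θ = 0.968, the lit fraction is (1 − 0.968)/2 ≈ 0.016, so 2%.

2%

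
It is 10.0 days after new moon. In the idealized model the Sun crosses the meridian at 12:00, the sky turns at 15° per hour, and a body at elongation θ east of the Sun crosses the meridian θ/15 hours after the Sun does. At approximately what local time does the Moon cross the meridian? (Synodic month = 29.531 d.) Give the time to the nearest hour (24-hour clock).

Elongation θ = 360° × 10.0/29.531 ≈ 121.9°.
The Moon trails the Sun by θ/15 = 121.9/15 ≈ 8.13 hours.
12:00 + 8.13 h ≈ 20:08 → 20:00 to the nearest hour.

20:00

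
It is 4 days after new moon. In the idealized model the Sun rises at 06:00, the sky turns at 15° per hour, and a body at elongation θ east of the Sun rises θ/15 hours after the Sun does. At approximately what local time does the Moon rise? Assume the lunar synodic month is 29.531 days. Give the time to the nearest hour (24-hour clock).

09:00

Phase angle: θ = 360°·(4 d)/(29.531 d) = 48.8°.
At 15° of sky rotation per hour, 48.8° corresponds to a 3.25 h lag.
06:00 + 3.25 h ≈ 09:15 → 09:00 to the nearest hour.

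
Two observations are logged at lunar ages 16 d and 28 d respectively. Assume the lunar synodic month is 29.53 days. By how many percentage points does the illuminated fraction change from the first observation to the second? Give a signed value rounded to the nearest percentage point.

-96 pp

First observation: θ = 360°·16/29.53 = 195.1°, so f = 0.983.
Second observation: θ = 341.3°, f = 0.026.
Δf = 0.026 − 0.983 = -0.957, i.e. -96 pp.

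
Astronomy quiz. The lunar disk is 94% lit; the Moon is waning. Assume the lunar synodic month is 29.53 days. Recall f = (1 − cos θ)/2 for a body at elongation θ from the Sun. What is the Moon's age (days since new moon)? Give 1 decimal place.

17.1 days

Invert f = (1 − cos θ)/2 to get cos θ = 1 − 2(0.94) = -0.880, hence θ₀ = arccos -0.880 = 151.6°.
Since the Moon is past full (waning), take the reflex angle: θ = 360° − 151.6° = 208.4°.
Age = 29.53 × 208.4°/360° ≈ 17.09 days.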